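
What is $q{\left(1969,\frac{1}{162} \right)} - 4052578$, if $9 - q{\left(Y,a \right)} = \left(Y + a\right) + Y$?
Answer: $- \frac{657154135}{162} \approx -4.0565 \cdot 10^{6}$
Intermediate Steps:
$q{\left(Y,a \right)} = 9 - a - 2 Y$ ($q{\left(Y,a \right)} = 9 - \left(\left(Y + a\right) + Y\right) = 9 - \left(a + 2 Y\right) = 9 - a - 2 Y$)
$q{\left(1969,\frac{1}{162} \right)} - 4052578 = \left(9 - \frac{1}{162} - 3938\right) - 4052578 = - \frac{636499}{162} - 4052578 = - \frac{657154135}{162}$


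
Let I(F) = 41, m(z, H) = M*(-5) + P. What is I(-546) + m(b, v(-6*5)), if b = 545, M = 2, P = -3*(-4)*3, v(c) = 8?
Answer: 67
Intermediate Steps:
P = 36 (P = 12*3 = 36)
m(z, H) = 26 (m(z, H) = 2*(-5) + 36 = -10 + 36 = 26)
I(-546) + m(b, v(-6*5)) = 41 + 26 = 67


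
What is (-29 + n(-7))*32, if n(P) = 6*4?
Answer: -160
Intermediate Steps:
n(P) = 24
(-29 + n(-7))*32 = (-29 + 24)*32 = -5*32 = -160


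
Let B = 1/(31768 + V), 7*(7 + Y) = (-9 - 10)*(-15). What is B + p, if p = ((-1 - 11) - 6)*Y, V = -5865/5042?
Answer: -680395289674/1121178737 ≈ -606.86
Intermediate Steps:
V = -5865/5042 (V = -5865*1/5042 = -5865/5042 ≈ -1.1632)
Y = 236/7 (Y = -7 + ((-9 - 10)*(-15))/7 = -7 + (-19*(-15))/7 = -7 + (⅐)*285 = -7 + 285/7 = 236/7 ≈ 33.714)
B = 5042/160168391 (B = 1/(31768 - 5865/5042) = 1/(160168391/5042) = 5042/160168391 ≈ 3.1479e-5)
p = -4248/7 (p = ((-1 - 11) - 6)*(236/7) = (-12 - 6)*(236/7) = -18*236/7 = -4248/7 ≈ -606.86)
B + p = 5042/160168391 - 4248/7 = -680395289674/1121178737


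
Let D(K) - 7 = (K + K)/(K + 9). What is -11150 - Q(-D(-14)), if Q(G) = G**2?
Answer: -282719/25 ≈ -11309.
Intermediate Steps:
D(K) = 7 + 2*K/(9 + K) (D(K) = 7 + (K + K)/(K + 9) = 7 + (2*K)/(9 + K) = 7 + 2*K/(9 + K))
-11150 - Q(-D(-14)) = -11150 - (-9*(7 - 14)/(9 - 14))**2 = -11150 - (-9*(-7)/(-5))**2 = -11150 - (-9*(-1)*(-7)/5)**2 = -11150 - (-1*63/5)**2 = -11150 - (-63/5)**2 = -11150 - 1*3969/25 = -11150 - 3969/25 = -282719/25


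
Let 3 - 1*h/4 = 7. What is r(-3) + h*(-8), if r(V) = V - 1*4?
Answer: 121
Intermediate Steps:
r(V) = -4 + V (r(V) = V - 4 = -4 + V)
h = -16 (h = 12 - 4*7 = 12 - 28 = -16)
r(-3) + h*(-8) = (-4 - 3) - 16*(-8) = -7 + 128 = 121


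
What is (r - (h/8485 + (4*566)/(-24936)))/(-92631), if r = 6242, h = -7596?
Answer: -165112902277/2449881067095 ≈ -0.067396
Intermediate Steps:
(r - (h/8485 + (4*566)/(-24936)))/(-92631) = (6242 - (-7596/8485 + (4*566)/(-24936)))/(-92631) = (6242 - (-7596*1/8485 + 2264*(-1/24936)))*(-1/92631) = (6242 - (-7596/8485 - 283/3117))*(-1/92631) = (6242 - 1*(-26077987/26447745))*(-1/92631) = (6242 + 26077987/26447745)*(-1/92631) = (165112902277/26447745)*(-1/92631) = -165112902277/2449881067095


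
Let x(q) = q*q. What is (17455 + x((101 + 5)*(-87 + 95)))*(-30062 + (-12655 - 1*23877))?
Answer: -49050410046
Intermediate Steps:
x(q) = q²
(17455 + x((101 + 5)*(-87 + 95)))*(-30062 + (-12655 - 1*23877)) = (17455 + ((101 + 5)*(-87 + 95))²)*(-30062 + (-12655 - 1*23877)) = (17455 + (106*8)²)*(-30062 + (-12655 - 23877)) = (17455 + 848²)*(-30062 - 36532) = (17455 + 719104)*(-66594) = 736559*(-66594) = -49050410046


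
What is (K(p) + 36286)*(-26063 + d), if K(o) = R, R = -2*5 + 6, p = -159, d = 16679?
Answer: -340470288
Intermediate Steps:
R = -4 (R = -10 + 6 = -4)
K(o) = -4
(K(p) + 36286)*(-26063 + d) = (-4 + 36286)*(-26063 + 16679) = 36282*(-9384) = -340470288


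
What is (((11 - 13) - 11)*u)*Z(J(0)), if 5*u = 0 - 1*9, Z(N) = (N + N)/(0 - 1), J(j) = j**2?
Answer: 0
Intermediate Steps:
Z(N) = -2*N (Z(N) = (2*N)/(-1) = (2*N)*(-1) = -2*N)
u = -9/5 (u = (0 - 1*9)/5 = (0 - 9)/5 = (1/5)*(-9) = -9/5 ≈ -1.8000)
(((11 - 13) - 11)*u)*Z(J(0)) = (((11 - 13) - 11)*(-9/5))*(-2*0**2) = ((-2 - 11)*(-9/5))*(-2*0) = -13*(-9/5)*0 = (117/5)*0 = 0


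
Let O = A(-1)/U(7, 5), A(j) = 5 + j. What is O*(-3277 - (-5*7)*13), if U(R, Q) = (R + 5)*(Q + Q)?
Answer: -1411/15 ≈ -94.067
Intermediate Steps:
U(R, Q) = 2*Q*(5 + R) (U(R, Q) = (5 + R)*(2*Q) = 2*Q*(5 + R))
O = 1/30 (O = (5 - 1)/((2*5*(5 + 7))) = 4/((2*5*12)) = 4/120 = 4*(1/120) = 1/30 ≈ 0.033333)
O*(-3277 - (-5*7)*13) = (-3277 - (-5*7)*13)/30 = (-3277 - (-35)*13)/30 = (-3277 - 1*(-455))/30 = (-3277 + 455)/30 = (1/30)*(-2822) = -1411/15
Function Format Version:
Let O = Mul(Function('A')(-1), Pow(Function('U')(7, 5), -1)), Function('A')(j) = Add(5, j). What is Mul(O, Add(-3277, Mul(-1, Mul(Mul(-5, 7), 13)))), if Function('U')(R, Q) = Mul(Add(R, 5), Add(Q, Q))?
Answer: Rational(-1411, 15) ≈ -94.067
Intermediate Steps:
Function('U')(R, Q) = Mul(2, Q, Add(5, R)) (Function('U')(R, Q) = Mul(Add(5, R), Mul(2, Q)) = Mul(2, Q, Add(5, R)))
O = Rational(1, 30) (O = Mul(Add(5, -1), Pow(Mul(2, 5, Add(5, 7)), -1)) = Mul(4, Pow(Mul(2, 5, 12), -1)) = Mul(4, Pow(120, -1)) = Mul(4, Rational(1, 120)) = Rational(1, 30) ≈ 0.033333)
Mul(O, Add(-3277, Mul(-1, Mul(Mul(-5, 7), 13)))) = Mul(Rational(1, 30), Add(-3277, Mul(-1, Mul(Mul(-5, 7), 13)))) = Mul(Rational(1, 30), Add(-3277, Mul(-1, Mul(-35, 13)))) = Mul(Rational(1, 30), Add(-3277, Mul(-1, -455))) = Mul(Rational(1, 30), Add(-3277, 455)) = Mul(Rational(1, 30), -2822) = Rational(-1411, 15)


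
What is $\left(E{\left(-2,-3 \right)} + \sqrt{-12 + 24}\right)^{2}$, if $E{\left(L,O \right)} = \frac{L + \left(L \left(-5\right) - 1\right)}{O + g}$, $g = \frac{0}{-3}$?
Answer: $\frac{157}{9} - \frac{28 \sqrt{3}}{3} \approx 1.2786$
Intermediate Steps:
$g = 0$ ($g = 0 \left(- \frac{1}{3}\right) = 0$)
$E{\left(L,O \right)} = \frac{-1 - 4 L}{O}$ ($E{\left(L,O \right)} = \frac{L + \left(L \left(-5\right) - 1\right)}{O + 0} = \frac{L - \left(1 + 5 L\right)}{O} = \frac{-1 - 4 L}{O}$)
$\left(E{\left(-2,-3 \right)} + \sqrt{-12 + 24}\right)^{2} = \left(\frac{-1 - -8}{-3} + \sqrt{-12 + 24}\right)^{2} = \left(- \frac{-1 + 8}{3} + \sqrt{12}\right)^{2} = \left(\left(- \frac{1}{3}\right) 7 + 2 \sqrt{3}\right)^{2} = \left(- \frac{7}{3} + 2 \sqrt{3}\right)^{2}$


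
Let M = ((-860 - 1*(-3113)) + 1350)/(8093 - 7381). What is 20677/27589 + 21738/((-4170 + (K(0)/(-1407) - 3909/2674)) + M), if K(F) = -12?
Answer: -32756334730509065/7331323587515047 ≈ -4.4680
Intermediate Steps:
M = 3603/712 (M = ((-860 + 3113) + 1350)/712 = (2253 + 1350)*(1/712) = 3603*(1/712) = 3603/712 ≈ 5.0604)
20677/27589 + 21738/((-4170 + (K(0)/(-1407) - 3909/2674)) + M) = 20677/27589 + 21738/((-4170 + (-12/(-1407) - 3909/2674)) + 3603/712) = 20677*(1/27589) + 21738/((-4170 + (-12*(-1/1407) - 3909*1/2674)) + 3603/712) = 20677/27589 + 21738/((-4170 + (4/469 - 3909/2674)) + 3603/712) = 20677/27589 + 21738/((-4170 - 260375/179158) + 3603/712) = 20677/27589 + 21738/(-747349235/179158 + 3603/712) = 20677/27589 + 21738/(-265733574523/63780248) = 20677/27589 + 21738*(-63780248/265733574523) = 20677/27589 - 1386455031024/265733574523 = -32756334730509065/7331323587515047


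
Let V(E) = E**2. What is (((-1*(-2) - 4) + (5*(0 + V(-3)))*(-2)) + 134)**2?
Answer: 1764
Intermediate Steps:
(((-1*(-2) - 4) + (5*(0 + V(-3)))*(-2)) + 134)**2 = (((-1*(-2) - 4) + (5*(0 + (-3)**2))*(-2)) + 134)**2 = (((2 - 4) + (5*(0 + 9))*(-2)) + 134)**2 = ((-2 + (5*9)*(-2)) + 134)**2 = ((-2 + 45*(-2)) + 134)**2 = ((-2 - 90) + 134)**2 = (-92 + 134)**2 = 42**2 = 1764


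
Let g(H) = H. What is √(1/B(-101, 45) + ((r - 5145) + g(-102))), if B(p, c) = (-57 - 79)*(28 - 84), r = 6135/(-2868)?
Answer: I*√271742627999129/227528 ≈ 72.451*I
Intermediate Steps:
r = -2045/956 (r = 6135*(-1/2868) = -2045/956 ≈ -2.1391)
B(p, c) = 7616 (B(p, c) = -136*(-56) = 7616)
√(1/B(-101, 45) + ((r - 5145) + g(-102))) = √(1/7616 + ((-2045/956 - 5145) - 102)) = √(1/7616 + (-4920665/956 - 102)) = √(1/7616 - 5018177/956) = √(-9554608769/1820224) = I*√271742627999129/227528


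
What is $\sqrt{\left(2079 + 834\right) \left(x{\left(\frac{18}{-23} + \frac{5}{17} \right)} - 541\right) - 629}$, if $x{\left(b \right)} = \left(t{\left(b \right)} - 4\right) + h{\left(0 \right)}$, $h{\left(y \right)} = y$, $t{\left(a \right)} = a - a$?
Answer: $i \sqrt{1588214} \approx 1260.2 i$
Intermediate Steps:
$t{\left(a \right)} = 0$
$x{\left(b \right)} = -4$ ($x{\left(b \right)} = \left(0 - 4\right) + 0 = -4 + 0 = -4$)
$\sqrt{\left(2079 + 834\right) \left(x{\left(\frac{18}{-23} + \frac{5}{17} \right)} - 541\right) - 629} = \sqrt{\left(2079 + 834\right) \left(-4 - 541\right) - 629} = \sqrt{2913 \left(-545\right) - 629} = \sqrt{-1587585 - 629} = \sqrt{-1588214} = i \sqrt{1588214}$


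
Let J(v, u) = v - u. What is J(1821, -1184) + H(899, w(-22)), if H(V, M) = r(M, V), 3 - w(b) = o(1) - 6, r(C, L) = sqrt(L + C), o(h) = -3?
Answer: 3005 + sqrt(911) ≈ 3035.2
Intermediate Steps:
r(C, L) = sqrt(C + L)
w(b) = 12 (w(b) = 3 - (-3 - 6) = 3 - 1*(-9) = 3 + 9 = 12)
H(V, M) = sqrt(M + V)
J(1821, -1184) + H(899, w(-22)) = (1821 - 1*(-1184)) + sqrt(12 + 899) = (1821 + 1184) + sqrt(911) = 3005 + sqrt(911)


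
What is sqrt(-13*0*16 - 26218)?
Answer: I*sqrt(26218) ≈ 161.92*I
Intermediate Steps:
sqrt(-13*0*16 - 26218) = sqrt(0*16 - 26218) = sqrt(0 - 26218) = sqrt(-26218) = I*sqrt(26218)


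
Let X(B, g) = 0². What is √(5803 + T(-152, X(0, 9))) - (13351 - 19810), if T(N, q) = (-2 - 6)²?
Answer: 6459 + √5867 ≈ 6535.6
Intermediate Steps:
X(B, g) = 0
T(N, q) = 64 (T(N, q) = (-8)² = 64)
√(5803 + T(-152, X(0, 9))) - (13351 - 19810) = √(5803 + 64) - (13351 - 19810) = √5867 - 1*(-6459) = √5867 + 6459 = 6459 + √5867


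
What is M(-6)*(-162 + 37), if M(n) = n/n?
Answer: -125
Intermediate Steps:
M(n) = 1
M(-6)*(-162 + 37) = 1*(-162 + 37) = 1*(-125) = -125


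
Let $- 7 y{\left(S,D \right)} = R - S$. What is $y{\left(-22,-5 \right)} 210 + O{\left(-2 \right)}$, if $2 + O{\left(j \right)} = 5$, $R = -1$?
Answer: $-627$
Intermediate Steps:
$O{\left(j \right)} = 3$ ($O{\left(j \right)} = -2 + 5 = 3$)
$y{\left(S,D \right)} = \frac{1}{7} + \frac{S}{7}$ ($y{\left(S,D \right)} = - \frac{-1 - S}{7} = \frac{1}{7} + \frac{S}{7}$)
$y{\left(-22,-5 \right)} 210 + O{\left(-2 \right)} = \left(\frac{1}{7} + \frac{1}{7} \left(-22\right)\right) 210 + 3 = \left(\frac{1}{7} - \frac{22}{7}\right) 210 + 3 = \left(-3\right) 210 + 3 = -630 + 3 = -627$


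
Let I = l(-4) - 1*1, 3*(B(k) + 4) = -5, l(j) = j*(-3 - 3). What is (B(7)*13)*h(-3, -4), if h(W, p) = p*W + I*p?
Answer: 17680/3 ≈ 5893.3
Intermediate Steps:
l(j) = -6*j (l(j) = j*(-6) = -6*j)
B(k) = -17/3 (B(k) = -4 + (⅓)*(-5) = -4 - 5/3 = -17/3)
I = 23 (I = -6*(-4) - 1*1 = 24 - 1 = 23)
h(W, p) = 23*p + W*p (h(W, p) = p*W + 23*p = W*p + 23*p = 23*p + W*p)
(B(7)*13)*h(-3, -4) = (-17/3*13)*(-4*(23 - 3)) = -(-884)*20/3 = -221/3*(-80) = 17680/3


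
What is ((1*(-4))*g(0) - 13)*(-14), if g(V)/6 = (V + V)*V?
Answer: 182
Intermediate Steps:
g(V) = 12*V**2 (g(V) = 6*((V + V)*V) = 6*((2*V)*V) = 6*(2*V**2) = 12*V**2)
((1*(-4))*g(0) - 13)*(-14) = ((1*(-4))*(12*0**2) - 13)*(-14) = (-48*0 - 13)*(-14) = (-4*0 - 13)*(-14) = (0 - 13)*(-14) = -13*(-14) = 182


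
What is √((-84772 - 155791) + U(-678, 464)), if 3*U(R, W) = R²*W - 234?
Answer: √70857151 ≈ 8417.7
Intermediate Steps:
U(R, W) = -78 + W*R²/3 (U(R, W) = (R²*W - 234)/3 = (W*R² - 234)/3 = (-234 + W*R²)/3 = -78 + W*R²/3)
√((-84772 - 155791) + U(-678, 464)) = √((-84772 - 155791) + (-78 + (⅓)*464*(-678)²)) = √(-240563 + (-78 + (⅓)*464*459684)) = √(-240563 + (-78 + 71097792)) = √(-240563 + 71097714) = √70857151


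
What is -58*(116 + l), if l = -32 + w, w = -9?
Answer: -4350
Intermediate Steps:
l = -41 (l = -32 - 9 = -41)
-58*(116 + l) = -58*(116 - 41) = -58*75 = -4350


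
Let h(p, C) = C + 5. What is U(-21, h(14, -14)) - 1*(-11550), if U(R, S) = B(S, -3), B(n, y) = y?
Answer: 11547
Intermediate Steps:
h(p, C) = 5 + C
U(R, S) = -3
U(-21, h(14, -14)) - 1*(-11550) = -3 - 1*(-11550) = -3 + 11550 = 11547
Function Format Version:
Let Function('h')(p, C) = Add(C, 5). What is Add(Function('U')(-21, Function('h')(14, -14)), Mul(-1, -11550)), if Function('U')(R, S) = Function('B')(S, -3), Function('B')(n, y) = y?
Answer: 11547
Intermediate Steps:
Function('h')(p, C) = Add(5, C)
Function('U')(R, S) = -3
Add(Function('U')(-21, Function('h')(14, -14)), Mul(-1, -11550)) = Add(-3, Mul(-1, -11550)) = Add(-3, 11550) = 11547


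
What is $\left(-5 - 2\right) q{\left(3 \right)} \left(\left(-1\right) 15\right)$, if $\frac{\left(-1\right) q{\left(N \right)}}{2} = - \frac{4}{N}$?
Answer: $280$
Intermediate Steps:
$q{\left(N \right)} = \frac{8}{N}$ ($q{\left(N \right)} = - 2 \left(- \frac{4}{N}\right) = \frac{8}{N}$)
$\left(-5 - 2\right) q{\left(3 \right)} \left(\left(-1\right) 15\right) = \left(-5 - 2\right) \frac{8}{3} \left(\left(-1\right) 15\right) = - 7 \cdot 8 \cdot \frac{1}{3} \left(-15\right) = \left(-7\right) \frac{8}{3} \left(-15\right) = \left(- \frac{56}{3}\right) \left(-15\right) = 280$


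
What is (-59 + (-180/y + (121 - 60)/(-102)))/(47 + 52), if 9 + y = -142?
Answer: -81779/138618 ≈ -0.58996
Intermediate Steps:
y = -151 (y = -9 - 142 = -151)
(-59 + (-180/y + (121 - 60)/(-102)))/(47 + 52) = (-59 + (-180/(-151) + (121 - 60)/(-102)))/(47 + 52) = (-59 + (-180*(-1/151) + 61*(-1/102)))/99 = (-59 + (180/151 - 61/102))*(1/99) = (-59 + 9149/15402)*(1/99) = -899569/15402*1/99 = -81779/138618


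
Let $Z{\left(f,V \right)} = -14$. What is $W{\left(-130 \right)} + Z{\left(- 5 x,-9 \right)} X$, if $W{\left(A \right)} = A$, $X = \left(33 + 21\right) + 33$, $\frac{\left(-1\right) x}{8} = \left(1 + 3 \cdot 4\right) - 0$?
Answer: $-1348$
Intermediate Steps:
$x = -104$ ($x = - 8 \left(\left(1 + 3 \cdot 4\right) - 0\right) = - 8 \left(\left(1 + 12\right) + 0\right) = - 8 \left(13 + 0\right) = \left(-8\right) 13 = -104$)
$X = 87$ ($X = 54 + 33 = 87$)
$W{\left(-130 \right)} + Z{\left(- 5 x,-9 \right)} X = -130 - 1218 = -1348$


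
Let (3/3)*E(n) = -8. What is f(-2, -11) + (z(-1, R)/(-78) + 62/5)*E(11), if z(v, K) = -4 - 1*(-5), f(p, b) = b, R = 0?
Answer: -21469/195 ≈ -110.10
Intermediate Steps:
z(v, K) = 1 (z(v, K) = -4 + 5 = 1)
E(n) = -8
f(-2, -11) + (z(-1, R)/(-78) + 62/5)*E(11) = -11 + (1/(-78) + 62/5)*(-8) = -11 + (1*(-1/78) + 62*(1/5))*(-8) = -11 + (-1/78 + 62/5)*(-8) = -11 + (4831/390)*(-8) = -11 - 19324/195 = -21469/195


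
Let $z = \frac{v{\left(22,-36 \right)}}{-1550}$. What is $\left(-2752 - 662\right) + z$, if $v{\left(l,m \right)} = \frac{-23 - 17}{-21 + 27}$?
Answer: $- \frac{1587508}{465} \approx -3414.0$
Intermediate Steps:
$v{\left(l,m \right)} = - \frac{20}{3}$ ($v{\left(l,m \right)} = - \frac{40}{6} = \left(-40\right) \frac{1}{6} = - \frac{20}{3}$)
$z = \frac{2}{465}$ ($z = - \frac{20}{3 \left(-1550\right)} = \left(- \frac{20}{3}\right) \left(- \frac{1}{1550}\right) = \frac{2}{465} \approx 0.0043011$)
$\left(-2752 - 662\right) + z = \left(-2752 - 662\right) + \frac{2}{465} = -3414 + \frac{2}{465} = - \frac{1587508}{465}$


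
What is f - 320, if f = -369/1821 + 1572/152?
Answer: -7147243/23066 ≈ -309.86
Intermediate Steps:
f = 233877/23066 (f = -369*1/1821 + 1572*(1/152) = -123/607 + 393/38 = 233877/23066 ≈ 10.139)
f - 320 = 233877/23066 - 320 = -7147243/23066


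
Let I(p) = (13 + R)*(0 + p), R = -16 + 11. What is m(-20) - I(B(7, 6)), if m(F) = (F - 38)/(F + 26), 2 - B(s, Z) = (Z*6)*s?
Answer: 5971/3 ≈ 1990.3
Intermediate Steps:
R = -5
B(s, Z) = 2 - 6*Z*s (B(s, Z) = 2 - Z*6*s = 2 - 6*Z*s)
m(F) = (-38 + F)/(26 + F)
I(p) = 8*p (I(p) = (13 - 5)*(0 + p) = 8*p)
m(-20) - I(B(7, 6)) = (-38 - 20)/(26 - 20) - 8*(2 - 6*6*7) = -58/6 - 8*(2 - 252) = (⅙)*(-58) - 8*(-250) = -29/3 - 1*(-2000) = -29/3 + 2000 = 5971/3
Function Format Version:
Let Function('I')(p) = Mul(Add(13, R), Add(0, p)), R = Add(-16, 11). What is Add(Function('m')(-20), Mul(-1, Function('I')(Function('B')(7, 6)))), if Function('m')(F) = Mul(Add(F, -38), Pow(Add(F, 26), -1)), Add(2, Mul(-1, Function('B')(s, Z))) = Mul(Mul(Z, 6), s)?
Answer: Rational(5971, 3) ≈ 1990.3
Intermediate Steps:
R = -5
Function('B')(s, Z) = Add(2, Mul(-6, Z, s)) (Function('B')(s, Z) = Add(2, Mul(-1, Mul(Mul(Z, 6), s))) = Add(2, Mul(-1, Mul(Mul(6, Z), s))) = Add(2, Mul(-1, Mul(6, Z, s))) = Add(2, Mul(-6, Z, s)))
Function('m')(F) = Mul(Pow(Add(26, F), -1), Add(-38, F)) (Function('m')(F) = Mul(Add(-38, F), Pow(Add(26, F), -1)) = Mul(Pow(Add(26, F), -1), Add(-38, F)))
Function('I')(p) = Mul(8, p) (Function('I')(p) = Mul(Add(13, -5), Add(0, p)) = Mul(8, p))
Add(Function('m')(-20), Mul(-1, Function('I')(Function('B')(7, 6)))) = Add(Mul(Pow(Add(26, -20), -1), Add(-38, -20)), Mul(-1, Mul(8, Add(2, Mul(-6, 6, 7))))) = Add(Mul(Pow(6, -1), -58), Mul(-1, Mul(8, Add(2, -252)))) = Add(Mul(Rational(1, 6), -58), Mul(-1, Mul(8, -250))) = Add(Rational(-29, 3), Mul(-1, -2000)) = Add(Rational(-29, 3), 2000) = Rational(5971, 3)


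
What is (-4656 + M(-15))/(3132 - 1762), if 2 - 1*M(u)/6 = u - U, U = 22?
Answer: -2211/685 ≈ -3.2277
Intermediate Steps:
M(u) = 144 - 6*u (M(u) = 12 - 6*(u - 1*22) = 12 - 6*(u - 22) = 12 - 6*(-22 + u) = 12 + (132 - 6*u) = 144 - 6*u)
(-4656 + M(-15))/(3132 - 1762) = (-4656 + (144 - 6*(-15)))/(3132 - 1762) = (-4656 + (144 + 90))/1370 = (-4656 + 234)*(1/1370) = -4422*1/1370 = -2211/685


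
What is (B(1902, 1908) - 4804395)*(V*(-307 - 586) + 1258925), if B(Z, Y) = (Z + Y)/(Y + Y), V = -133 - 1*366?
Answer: -1302089687289805/159 ≈ -8.1892e+12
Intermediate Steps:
V = -499 (V = -133 - 366 = -499)
B(Z, Y) = (Y + Z)/(2*Y) (B(Z, Y) = (Y + Z)/((2*Y)) = (Y + Z)*(1/(2*Y)) = (Y + Z)/(2*Y))
(B(1902, 1908) - 4804395)*(V*(-307 - 586) + 1258925) = ((½)*(1908 + 1902)/1908 - 4804395)*(-499*(-307 - 586) + 1258925) = ((½)*(1/1908)*3810 - 4804395)*(-499*(-893) + 1258925) = (635/636 - 4804395)*(445607 + 1258925) = -3055594585/636*1704532 = -1302089687289805/159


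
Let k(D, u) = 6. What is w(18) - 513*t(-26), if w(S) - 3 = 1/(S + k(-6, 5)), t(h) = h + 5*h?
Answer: 1920745/24 ≈ 80031.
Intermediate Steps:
t(h) = 6*h
w(S) = 3 + 1/(6 + S) (w(S) = 3 + 1/(S + 6) = 3 + 1/(6 + S))
w(18) - 513*t(-26) = (19 + 3*18)/(6 + 18) - 3078*(-26) = (19 + 54)/24 - 513*(-156) = (1/24)*73 + 80028 = 73/24 + 80028 = 1920745/24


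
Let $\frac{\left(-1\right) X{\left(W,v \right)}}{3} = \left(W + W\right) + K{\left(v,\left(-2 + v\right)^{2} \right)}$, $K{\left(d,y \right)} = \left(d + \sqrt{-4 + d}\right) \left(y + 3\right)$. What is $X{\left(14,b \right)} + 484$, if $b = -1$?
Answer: $436 - 36 i \sqrt{5} \approx 436.0 - 80.498 i$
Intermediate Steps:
$K{\left(d,y \right)} = \left(3 + y\right) \left(d + \sqrt{-4 + d}\right)$ ($K{\left(d,y \right)} = \left(d + \sqrt{-4 + d}\right) \left(3 + y\right) = \left(3 + y\right) \left(d + \sqrt{-4 + d}\right)$)
$X{\left(W,v \right)} = - 9 v - 9 \sqrt{-4 + v} - 6 W - 3 v \left(-2 + v\right)^{2} - 3 \sqrt{-4 + v} \left(-2 + v\right)^{2}$ ($X{\left(W,v \right)} = - 3 \left(\left(W + W\right) + \left(3 v + 3 \sqrt{-4 + v} + v \left(-2 + v\right)^{2} + \left(-2 + v\right)^{2} \sqrt{-4 + v}\right)\right) = - 3 \left(2 W + \left(3 v + 3 \sqrt{-4 + v} + v \left(-2 + v\right)^{2} + \sqrt{-4 + v} \left(-2 + v\right)^{2}\right)\right) = - 3 \left(2 W + 3 v + 3 \sqrt{-4 + v} + v \left(-2 + v\right)^{2} + \sqrt{-4 + v} \left(-2 + v\right)^{2}\right) = - 9 v - 9 \sqrt{-4 + v} - 6 W - 3 v \left(-2 + v\right)^{2} - 3 \sqrt{-4 + v} \left(-2 + v\right)^{2}$)
$X{\left(14,b \right)} + 484 = \left(\left(-9\right) \left(-1\right) - 9 \sqrt{-4 - 1} - 84 - - 3 \left(-2 - 1\right)^{2} - 3 \sqrt{-4 - 1} \left(-2 - 1\right)^{2}\right) + 484 = \left(9 - 9 \sqrt{-5} - 84 - - 3 \left(-3\right)^{2} - 3 \sqrt{-5} \left(-3\right)^{2}\right) + 484 = \left(9 - 9 i \sqrt{5} - 84 - \left(-3\right) 9 - 3 i \sqrt{5} \cdot 9\right) + 484 = \left(9 - 9 i \sqrt{5} - 84 + 27 - 27 i \sqrt{5}\right) + 484 = \left(-48 - 36 i \sqrt{5}\right) + 484 = 436 - 36 i \sqrt{5}$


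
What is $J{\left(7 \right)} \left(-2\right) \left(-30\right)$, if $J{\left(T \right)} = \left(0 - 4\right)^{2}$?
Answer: $960$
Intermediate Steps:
$J{\left(T \right)} = 16$ ($J{\left(T \right)} = \left(-4\right)^{2} = 16$)
$J{\left(7 \right)} \left(-2\right) \left(-30\right) = 16 \left(-2\right) \left(-30\right) = \left(-32\right) \left(-30\right) = 960$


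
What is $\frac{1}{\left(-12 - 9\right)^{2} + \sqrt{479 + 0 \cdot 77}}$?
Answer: $\frac{441}{194002} - \frac{\sqrt{479}}{194002} \approx 0.0021604$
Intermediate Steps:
$\frac{1}{\left(-12 - 9\right)^{2} + \sqrt{479 + 0 \cdot 77}} = \frac{1}{\left(-21\right)^{2} + \sqrt{479 + 0}} = \frac{1}{441 + \sqrt{479}}$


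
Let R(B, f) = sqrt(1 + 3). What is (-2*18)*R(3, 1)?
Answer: -72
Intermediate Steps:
R(B, f) = 2 (R(B, f) = sqrt(4) = 2)
(-2*18)*R(3, 1) = -2*18*2 = -36*2 = -72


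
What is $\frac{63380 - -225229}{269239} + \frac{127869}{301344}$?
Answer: $\frac{40465970729}{27044519072} \approx 1.4963$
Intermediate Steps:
$\frac{63380 - -225229}{269239} + \frac{127869}{301344} = \left(63380 + 225229\right) \frac{1}{269239} + 127869 \cdot \frac{1}{301344} = 288609 \cdot \frac{1}{269239} + \frac{42623}{100448} = \frac{288609}{269239} + \frac{42623}{100448} = \frac{40465970729}{27044519072}$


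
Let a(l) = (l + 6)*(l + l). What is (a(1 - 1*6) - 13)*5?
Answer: -115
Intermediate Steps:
a(l) = 2*l*(6 + l) (a(l) = (6 + l)*(2*l) = 2*l*(6 + l))
(a(1 - 1*6) - 13)*5 = (2*(1 - 1*6)*(6 + (1 - 1*6)) - 13)*5 = (2*(1 - 6)*(6 + (1 - 6)) - 13)*5 = (2*(-5)*(6 - 5) - 13)*5 = (2*(-5)*1 - 13)*5 = (-10 - 13)*5 = -23*5 = -115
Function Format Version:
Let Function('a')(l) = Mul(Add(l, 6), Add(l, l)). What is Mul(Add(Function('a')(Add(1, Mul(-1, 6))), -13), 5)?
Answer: -115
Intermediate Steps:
Function('a')(l) = Mul(2, l, Add(6, l)) (Function('a')(l) = Mul(Add(6, l), Mul(2, l)) = Mul(2, l, Add(6, l)))
Mul(Add(Function('a')(Add(1, Mul(-1, 6))), -13), 5) = Mul(Add(Mul(2, Add(1, Mul(-1, 6)), Add(6, Add(1, Mul(-1, 6)))), -13), 5) = Mul(Add(Mul(2, Add(1, -6), Add(6, Add(1, -6))), -13), 5) = Mul(Add(Mul(2, -5, Add(6, -5)), -13), 5) = Mul(Add(Mul(2, -5, 1), -13), 5) = Mul(Add(-10, -13), 5) = Mul(-23, 5) = -115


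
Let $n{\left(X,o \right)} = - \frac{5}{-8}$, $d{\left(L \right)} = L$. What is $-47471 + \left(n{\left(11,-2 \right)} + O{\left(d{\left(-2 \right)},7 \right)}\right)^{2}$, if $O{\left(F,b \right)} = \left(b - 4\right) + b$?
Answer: $- \frac{3030919}{64} \approx -47358.0$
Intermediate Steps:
$O{\left(F,b \right)} = -4 + 2 b$ ($O{\left(F,b \right)} = \left(-4 + b\right) + b = -4 + 2 b$)
$n{\left(X,o \right)} = \frac{5}{8}$ ($n{\left(X,o \right)} = \left(-5\right) \left(- \frac{1}{8}\right) = \frac{5}{8}$)
$-47471 + \left(n{\left(11,-2 \right)} + O{\left(d{\left(-2 \right)},7 \right)}\right)^{2} = -47471 + \left(\frac{5}{8} + \left(-4 + 2 \cdot 7\right)\right)^{2} = -47471 + \left(\frac{5}{8} + \left(-4 + 14\right)\right)^{2} = -47471 + \left(\frac{5}{8} + 10\right)^{2} = -47471 + \left(\frac{85}{8}\right)^{2} = -47471 + \frac{7225}{64} = - \frac{3030919}{64}$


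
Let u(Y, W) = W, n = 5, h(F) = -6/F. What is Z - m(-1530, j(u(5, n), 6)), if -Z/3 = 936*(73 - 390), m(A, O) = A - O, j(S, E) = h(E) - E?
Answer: 891659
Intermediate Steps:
j(S, E) = -E - 6/E (j(S, E) = -6/E - E = -E - 6/E)
Z = 890136 (Z = -2808*(73 - 390) = -2808*(-317) = -3*(-296712) = 890136)
Z - m(-1530, j(u(5, n), 6)) = 890136 - (-1530 - (-1*6 - 6/6)) = 890136 - (-1530 - (-6 - 6*1/6)) = 890136 - (-1530 - (-6 - 1)) = 890136 - (-1530 - 1*(-7)) = 890136 - (-1530 + 7) = 890136 - 1*(-1523) = 890136 + 1523 = 891659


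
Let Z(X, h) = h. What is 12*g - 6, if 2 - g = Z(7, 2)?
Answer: -6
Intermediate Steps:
g = 0 (g = 2 - 1*2 = 2 - 2 = 0)
12*g - 6 = 12*0 - 6 = 0 - 6 = -6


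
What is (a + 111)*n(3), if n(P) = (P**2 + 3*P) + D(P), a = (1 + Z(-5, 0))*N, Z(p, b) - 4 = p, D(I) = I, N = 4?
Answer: 2331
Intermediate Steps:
Z(p, b) = 4 + p
a = 0 (a = (1 + (4 - 5))*4 = (1 - 1)*4 = 0*4 = 0)
n(P) = P**2 + 4*P (n(P) = (P**2 + 3*P) + P = P**2 + 4*P)
(a + 111)*n(3) = (0 + 111)*(3*(4 + 3)) = 111*(3*7) = 111*21 = 2331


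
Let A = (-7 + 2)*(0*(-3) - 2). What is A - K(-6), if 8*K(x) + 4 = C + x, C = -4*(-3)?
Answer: 39/4 ≈ 9.7500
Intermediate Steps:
C = 12
A = 10 (A = -5*(0 - 2) = -5*(-2) = 10)
K(x) = 1 + x/8 (K(x) = -½ + (12 + x)/8 = -½ + (3/2 + x/8) = 1 + x/8)
A - K(-6) = 10 - (1 + (⅛)*(-6)) = 10 - (1 - ¾) = 10 - 1*¼ = 10 - ¼ = 39/4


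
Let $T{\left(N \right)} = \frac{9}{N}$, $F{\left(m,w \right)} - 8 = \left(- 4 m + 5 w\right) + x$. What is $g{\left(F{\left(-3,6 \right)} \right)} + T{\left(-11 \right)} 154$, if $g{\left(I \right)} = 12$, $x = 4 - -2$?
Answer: $-114$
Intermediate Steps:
$x = 6$ ($x = 4 + 2 = 6$)
$F{\left(m,w \right)} = 14 - 4 m + 5 w$ ($F{\left(m,w \right)} = 8 - \left(-6 - 5 w + 4 m\right) = 8 + \left(6 - 4 m + 5 w\right) = 14 - 4 m + 5 w$)
$g{\left(F{\left(-3,6 \right)} \right)} + T{\left(-11 \right)} 154 = 12 + \frac{9}{-11} \cdot 154 = 12 + 9 \left(- \frac{1}{11}\right) 154 = 12 - 126 = -114$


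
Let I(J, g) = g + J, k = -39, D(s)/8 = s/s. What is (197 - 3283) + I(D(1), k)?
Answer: -3117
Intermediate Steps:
D(s) = 8 (D(s) = 8*(s/s) = 8*1 = 8)
I(J, g) = J + g
(197 - 3283) + I(D(1), k) = (197 - 3283) + (8 - 39) = -3086 - 31 = -3117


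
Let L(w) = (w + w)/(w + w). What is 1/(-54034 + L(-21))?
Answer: -1/54033 ≈ -1.8507e-5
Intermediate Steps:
L(w) = 1 (L(w) = (2*w)/((2*w)) = (2*w)*(1/(2*w)) = 1)
1/(-54034 + L(-21)) = 1/(-54034 + 1) = 1/(-54033) = -1/54033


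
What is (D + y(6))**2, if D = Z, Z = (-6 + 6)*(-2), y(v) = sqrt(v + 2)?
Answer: 8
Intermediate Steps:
y(v) = sqrt(2 + v)
Z = 0 (Z = 0*(-2) = 0)
D = 0
(D + y(6))**2 = (0 + sqrt(2 + 6))**2 = (0 + sqrt(8))**2 = (0 + 2*sqrt(2))**2 = (2*sqrt(2))**2 = 8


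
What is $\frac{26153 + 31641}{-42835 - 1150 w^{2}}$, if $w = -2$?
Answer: $- \frac{57794}{47435} \approx -1.2184$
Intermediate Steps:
$\frac{26153 + 31641}{-42835 - 1150 w^{2}} = \frac{26153 + 31641}{-42835 - 1150 \left(-2\right)^{2}} = \frac{57794}{-42835 - 4600} = \frac{57794}{-47435} = 57794 \left(- \frac{1}{47435}\right) = - \frac{57794}{47435}$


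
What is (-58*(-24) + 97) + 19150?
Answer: 20639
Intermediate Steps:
(-58*(-24) + 97) + 19150 = (1392 + 97) + 19150 = 1489 + 19150 = 20639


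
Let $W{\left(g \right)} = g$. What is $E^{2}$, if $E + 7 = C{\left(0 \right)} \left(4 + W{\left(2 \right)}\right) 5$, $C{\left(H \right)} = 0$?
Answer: $49$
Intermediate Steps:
$E = -7$ ($E = -7 + 0 \left(4 + 2\right) 5 = -7 + 0 \cdot 6 \cdot 5 = -7 + 0 \cdot 5 = -7 + 0 = -7$)
$E^{2} = \left(-7\right)^{2} = 49$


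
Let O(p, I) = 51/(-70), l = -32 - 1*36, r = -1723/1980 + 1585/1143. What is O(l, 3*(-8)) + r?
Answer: -41477/195580 ≈ -0.21207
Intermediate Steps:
r = 14431/27940 (r = -1723*1/1980 + 1585*(1/1143) = -1723/1980 + 1585/1143 = 14431/27940 ≈ 0.51650)
l = -68 (l = -32 - 36 = -68)
O(p, I) = -51/70 (O(p, I) = 51*(-1/70) = -51/70)
O(l, 3*(-8)) + r = -51/70 + 14431/27940 = -41477/195580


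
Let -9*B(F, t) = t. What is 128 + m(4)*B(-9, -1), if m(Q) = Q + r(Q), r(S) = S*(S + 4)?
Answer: 132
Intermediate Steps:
r(S) = S*(4 + S)
B(F, t) = -t/9
m(Q) = Q + Q*(4 + Q)
128 + m(4)*B(-9, -1) = 128 + (4*(5 + 4))*(-1/9*(-1)) = 128 + (4*9)*(1/9) = 128 + 36*(1/9) = 128 + 4 = 132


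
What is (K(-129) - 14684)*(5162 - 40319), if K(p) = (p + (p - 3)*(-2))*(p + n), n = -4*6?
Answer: 1242413223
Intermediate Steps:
n = -24
K(p) = (-24 + p)*(6 - p) (K(p) = (p + (p - 3)*(-2))*(p - 24) = (p + (-3 + p)*(-2))*(-24 + p) = (p + (6 - 2*p))*(-24 + p) = (6 - p)*(-24 + p) = (-24 + p)*(6 - p))
(K(-129) - 14684)*(5162 - 40319) = ((-144 - 1*(-129)² + 30*(-129)) - 14684)*(5162 - 40319) = ((-144 - 1*16641 - 3870) - 14684)*(-35157) = ((-144 - 16641 - 3870) - 14684)*(-35157) = (-20655 - 14684)*(-35157) = -35339*(-35157) = 1242413223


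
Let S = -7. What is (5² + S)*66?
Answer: 1188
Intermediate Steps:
(5² + S)*66 = (5² - 7)*66 = (25 - 7)*66 = 18*66 = 1188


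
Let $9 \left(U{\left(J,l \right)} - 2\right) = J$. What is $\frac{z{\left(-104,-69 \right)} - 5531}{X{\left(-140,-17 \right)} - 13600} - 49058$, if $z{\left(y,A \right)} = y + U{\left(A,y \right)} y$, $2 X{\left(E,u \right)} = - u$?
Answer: $- \frac{4000600568}{81549} \approx -49058.0$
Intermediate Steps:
$X{\left(E,u \right)} = - \frac{u}{2}$ ($X{\left(E,u \right)} = \frac{\left(-1\right) u}{2} = - \frac{u}{2}$)
$U{\left(J,l \right)} = 2 + \frac{J}{9}$
$z{\left(y,A \right)} = y + y \left(2 + \frac{A}{9}\right)$ ($z{\left(y,A \right)} = y + \left(2 + \frac{A}{9}\right) y = y + y \left(2 + \frac{A}{9}\right)$)
$\frac{z{\left(-104,-69 \right)} - 5531}{X{\left(-140,-17 \right)} - 13600} - 49058 = \frac{\frac{1}{9} \left(-104\right) \left(27 - 69\right) - 5531}{\left(- \frac{1}{2}\right) \left(-17\right) - 13600} - 49058 = \frac{\frac{1}{9} \left(-104\right) \left(-42\right) - 5531}{\frac{17}{2} - 13600} - 49058 = \frac{\frac{1456}{3} - 5531}{- \frac{27183}{2}} - 49058 = \left(- \frac{15137}{3}\right) \left(- \frac{2}{27183}\right) - 49058 = \frac{30274}{81549} - 49058 = - \frac{4000600568}{81549}$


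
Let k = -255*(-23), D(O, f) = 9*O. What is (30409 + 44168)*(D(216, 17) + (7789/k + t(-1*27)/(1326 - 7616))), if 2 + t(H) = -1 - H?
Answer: 2098820933603/14467 ≈ 1.4508e+8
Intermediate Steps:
t(H) = -3 - H (t(H) = -2 + (-1 - H) = -3 - H)
k = 5865
(30409 + 44168)*(D(216, 17) + (7789/k + t(-1*27)/(1326 - 7616))) = (30409 + 44168)*(9*216 + (7789/5865 + (-3 - (-1)*27)/(1326 - 7616))) = 74577*(1944 + (7789*(1/5865) + (-3 - 1*(-27))/(-6290))) = 74577*(1944 + (7789/5865 + (-3 + 27)*(-1/6290))) = 74577*(1944 + (7789/5865 + 24*(-1/6290))) = 74577*(1944 + (7789/5865 - 12/3145)) = 74577*(1944 + 57473/43401) = 74577*(84429017/43401) = 2098820933603/14467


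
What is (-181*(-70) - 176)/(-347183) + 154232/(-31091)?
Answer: -53935179410/10794266653 ≈ -4.9967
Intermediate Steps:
(-181*(-70) - 176)/(-347183) + 154232/(-31091) = (12670 - 176)*(-1/347183) + 154232*(-1/31091) = 12494*(-1/347183) - 154232/31091 = -12494/347183 - 154232/31091 = -53935179410/10794266653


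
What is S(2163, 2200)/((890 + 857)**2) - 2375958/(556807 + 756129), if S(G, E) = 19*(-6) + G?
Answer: -3624377496879/2003546244212 ≈ -1.8090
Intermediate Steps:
S(G, E) = -114 + G
S(2163, 2200)/((890 + 857)**2) - 2375958/(556807 + 756129) = (-114 + 2163)/((890 + 857)**2) - 2375958/(556807 + 756129) = 2049/(1747**2) - 2375958/1312936 = 2049/3052009 - 2375958*1/1312936 = 2049*(1/3052009) - 1187979/656468 = 2049/3052009 - 1187979/656468 = -3624377496879/2003546244212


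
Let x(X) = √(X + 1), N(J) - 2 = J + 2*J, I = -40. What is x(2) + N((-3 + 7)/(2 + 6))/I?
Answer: -7/80 + √3 ≈ 1.6446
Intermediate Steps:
N(J) = 2 + 3*J (N(J) = 2 + (J + 2*J) = 2 + 3*J)
x(X) = √(1 + X)
x(2) + N((-3 + 7)/(2 + 6))/I = √(1 + 2) + (2 + 3*((-3 + 7)/(2 + 6)))/(-40) = √3 - (2 + 3*(4/8))/40 = √3 - (2 + 3*(4*(⅛)))/40 = √3 - (2 + 3*(½))/40 = √3 - (2 + 3/2)/40 = √3 - 1/40*7/2 = √3 - 7/80 = -7/80 + √3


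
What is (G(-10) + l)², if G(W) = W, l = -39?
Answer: 2401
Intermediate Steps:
(G(-10) + l)² = (-10 - 39)² = (-49)² = 2401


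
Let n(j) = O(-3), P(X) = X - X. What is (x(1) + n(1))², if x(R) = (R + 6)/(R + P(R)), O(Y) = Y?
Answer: 16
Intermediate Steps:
P(X) = 0
n(j) = -3
x(R) = (6 + R)/R (x(R) = (R + 6)/(R + 0) = (6 + R)/R)
(x(1) + n(1))² = ((6 + 1)/1 - 3)² = (1*7 - 3)² = (7 - 3)² = 4² = 16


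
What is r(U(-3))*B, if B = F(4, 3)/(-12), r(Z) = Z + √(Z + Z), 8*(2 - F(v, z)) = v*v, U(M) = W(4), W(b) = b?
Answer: 0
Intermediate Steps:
U(M) = 4
F(v, z) = 2 - v²/8 (F(v, z) = 2 - v*v/8 = 2 - v²/8)
r(Z) = Z + √2*√Z (r(Z) = Z + √(2*Z) = Z + √2*√Z)
B = 0 (B = (2 - ⅛*4²)/(-12) = (2 - ⅛*16)*(-1/12) = (2 - 2)*(-1/12) = 0*(-1/12) = 0)
r(U(-3))*B = (4 + √2*√4)*0 = (4 + √2*2)*0 = (4 + 2*√2)*0 = 0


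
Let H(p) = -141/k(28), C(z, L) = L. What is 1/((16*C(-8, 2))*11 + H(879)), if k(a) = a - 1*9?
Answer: 19/6547 ≈ 0.0029021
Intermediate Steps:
k(a) = -9 + a (k(a) = a - 9 = -9 + a)
H(p) = -141/19 (H(p) = -141/(-9 + 28) = -141/19)
1/((16*C(-8, 2))*11 + H(879)) = 1/((16*2)*11 - 141/19) = 1/(32*11 - 141/19) = 1/(352 - 141/19) = 1/(6547/19) = 19/6547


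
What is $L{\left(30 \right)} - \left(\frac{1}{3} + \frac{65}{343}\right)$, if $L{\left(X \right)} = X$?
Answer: $\frac{30332}{1029} \approx 29.477$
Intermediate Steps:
$L{\left(30 \right)} - \left(\frac{1}{3} + \frac{65}{343}\right) = 30 - \left(\frac{1}{3} + \frac{65}{343}\right) = 30 - \frac{538}{1029} = \frac{30332}{1029}$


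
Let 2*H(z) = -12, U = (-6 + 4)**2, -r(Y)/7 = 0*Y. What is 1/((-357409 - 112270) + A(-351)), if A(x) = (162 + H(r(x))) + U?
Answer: -1/469519 ≈ -2.1298e-6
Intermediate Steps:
r(Y) = 0 (r(Y) = -0*Y = -7*0 = 0)
U = 4 (U = (-2)**2 = 4)
H(z) = -6 (H(z) = (1/2)*(-12) = -6)
A(x) = 160 (A(x) = (162 - 6) + 4 = 156 + 4 = 160)
1/((-357409 - 112270) + A(-351)) = 1/((-357409 - 112270) + 160) = 1/(-469679 + 160) = 1/(-469519) = -1/469519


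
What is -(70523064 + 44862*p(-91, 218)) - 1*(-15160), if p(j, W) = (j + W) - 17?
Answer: -75442724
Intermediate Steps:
p(j, W) = -17 + W + j (p(j, W) = (W + j) - 17 = -17 + W + j)
-(70523064 + 44862*p(-91, 218)) - 1*(-15160) = -44862/(1/((-17 + 218 - 91) + 1572)) - 1*(-15160) = -44862/(1/(110 + 1572)) + 15160 = -44862/(1/1682) + 15160 = -44862/1/1682 + 15160 = -44862*1682 + 15160 = -75457884 + 15160 = -75442724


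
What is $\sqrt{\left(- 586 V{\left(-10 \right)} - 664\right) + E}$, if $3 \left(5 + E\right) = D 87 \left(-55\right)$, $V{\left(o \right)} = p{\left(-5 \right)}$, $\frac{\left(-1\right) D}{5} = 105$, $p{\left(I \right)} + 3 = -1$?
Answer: $5 \sqrt{33562} \approx 916.0$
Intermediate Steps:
$p{\left(I \right)} = -4$ ($p{\left(I \right)} = -3 - 1 = -4$)
$D = -525$ ($D = \left(-5\right) 105 = -525$)
$V{\left(o \right)} = -4$
$E = 837370$ ($E = -5 + \frac{\left(-525\right) 87 \left(-55\right)}{3} = -5 + \frac{\left(-45675\right) \left(-55\right)}{3} = -5 + \frac{1}{3} \cdot 2512125 = -5 + 837375 = 837370$)
$\sqrt{\left(- 586 V{\left(-10 \right)} - 664\right) + E} = \sqrt{\left(\left(-586\right) \left(-4\right) - 664\right) + 837370} = \sqrt{\left(2344 - 664\right) + 837370} = \sqrt{1680 + 837370} = \sqrt{839050} = 5 \sqrt{33562}$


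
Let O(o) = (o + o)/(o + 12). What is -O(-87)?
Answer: -58/25 ≈ -2.3200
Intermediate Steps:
O(o) = 2*o/(12 + o) (O(o) = (2*o)/(12 + o) = 2*o/(12 + o))
-O(-87) = -2*(-87)/(12 - 87) = -2*(-87)/(-75) = -2*(-87)*(-1)/75 = -1*58/25 = -58/25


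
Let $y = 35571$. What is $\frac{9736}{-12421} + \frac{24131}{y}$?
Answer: $- \frac{46588105}{441827391} \approx -0.10544$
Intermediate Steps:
$\frac{9736}{-12421} + \frac{24131}{y} = \frac{9736}{-12421} + \frac{24131}{35571} = 9736 \left(- \frac{1}{12421}\right) + 24131 \cdot \frac{1}{35571} = - \frac{9736}{12421} + \frac{24131}{35571} = - \frac{46588105}{441827391}$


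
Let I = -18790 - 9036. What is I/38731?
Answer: -27826/38731 ≈ -0.71844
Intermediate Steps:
I = -27826
I/38731 = -27826/38731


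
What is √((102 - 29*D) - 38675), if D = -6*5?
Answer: I*√37703 ≈ 194.17*I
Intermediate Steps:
D = -30
√((102 - 29*D) - 38675) = √((102 - 29*(-30)) - 38675) = √((102 + 870) - 38675) = √(972 - 38675) = √(-37703) = I*√37703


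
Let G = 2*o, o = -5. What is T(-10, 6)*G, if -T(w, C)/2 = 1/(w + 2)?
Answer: -5/2 ≈ -2.5000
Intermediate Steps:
G = -10 (G = 2*(-5) = -10)
T(w, C) = -2/(2 + w) (T(w, C) = -2/(w + 2) = -2/(2 + w))
T(-10, 6)*G = -2/(2 - 10)*(-10) = -2/(-8)*(-10) = -2*(-1/8)*(-10) = (1/4)*(-10) = -5/2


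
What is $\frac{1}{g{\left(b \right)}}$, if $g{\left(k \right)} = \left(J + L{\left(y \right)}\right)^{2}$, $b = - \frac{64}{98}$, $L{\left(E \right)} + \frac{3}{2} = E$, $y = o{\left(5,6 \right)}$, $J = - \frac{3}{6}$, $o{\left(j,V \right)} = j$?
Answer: $\frac{1}{9} \approx 0.11111$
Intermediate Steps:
$J = - \frac{1}{2}$ ($J = \left(-3\right) \frac{1}{6} = - \frac{1}{2} \approx -0.5$)
$y = 5$
$L{\left(E \right)} = - \frac{3}{2} + E$
$b = - \frac{32}{49}$ ($b = \left(-64\right) \frac{1}{98} = - \frac{32}{49} \approx -0.65306$)
$g{\left(k \right)} = 9$ ($g{\left(k \right)} = \left(- \frac{1}{2} + \left(- \frac{3}{2} + 5\right)\right)^{2} = \left(- \frac{1}{2} + \frac{7}{2}\right)^{2} = 3^{2} = 9$)
$\frac{1}{g{\left(b \right)}} = \frac{1}{9}$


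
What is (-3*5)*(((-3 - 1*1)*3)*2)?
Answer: 360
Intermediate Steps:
(-3*5)*(((-3 - 1*1)*3)*2) = -15*(-3 - 1)*3*2 = -15*(-4*3)*2 = -(-180)*2 = -15*(-24) = 360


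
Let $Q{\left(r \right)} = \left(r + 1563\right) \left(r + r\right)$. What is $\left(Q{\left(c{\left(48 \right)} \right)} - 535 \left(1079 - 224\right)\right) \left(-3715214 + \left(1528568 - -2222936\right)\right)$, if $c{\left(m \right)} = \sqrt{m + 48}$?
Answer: $-16592985570 + 453770160 \sqrt{6} \approx -1.5481 \cdot 10^{10}$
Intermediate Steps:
$c{\left(m \right)} = \sqrt{48 + m}$
$Q{\left(r \right)} = 2 r \left(1563 + r\right)$ ($Q{\left(r \right)} = \left(1563 + r\right) 2 r = 2 r \left(1563 + r\right)$)
$\left(Q{\left(c{\left(48 \right)} \right)} - 535 \left(1079 - 224\right)\right) \left(-3715214 + \left(1528568 - -2222936\right)\right) = \left(2 \sqrt{48 + 48} \left(1563 + \sqrt{48 + 48}\right) - 535 \left(1079 - 224\right)\right) \left(-3715214 + \left(1528568 - -2222936\right)\right) = \left(2 \sqrt{96} \left(1563 + \sqrt{96}\right) - 457425\right) \left(-3715214 + \left(1528568 + 2222936\right)\right) = \left(2 \cdot 4 \sqrt{6} \left(1563 + 4 \sqrt{6}\right) - 457425\right) \left(-3715214 + 3751504\right) = \left(8 \sqrt{6} \left(1563 + 4 \sqrt{6}\right) - 457425\right) 36290 = \left(-457425 + 8 \sqrt{6} \left(1563 + 4 \sqrt{6}\right)\right) 36290 = -16599953250 + 290320 \sqrt{6} \left(1563 + 4 \sqrt{6}\right)$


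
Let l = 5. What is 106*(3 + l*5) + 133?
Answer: 3101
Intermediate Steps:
106*(3 + l*5) + 133 = 106*(3 + 5*5) + 133 = 106*(3 + 25) + 133 = 106*28 + 133 = 2968 + 133 = 3101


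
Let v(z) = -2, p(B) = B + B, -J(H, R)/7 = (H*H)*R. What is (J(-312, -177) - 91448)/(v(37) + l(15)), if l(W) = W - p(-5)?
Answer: 120517768/23 ≈ 5.2399e+6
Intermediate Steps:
J(H, R) = -7*R*H² (J(H, R) = -7*H*H*R = -7*H²*R = -7*R*H²)
p(B) = 2*B
l(W) = 10 + W (l(W) = W - 2*(-5) = W - 1*(-10) = W + 10 = 10 + W)
(J(-312, -177) - 91448)/(v(37) + l(15)) = (-7*(-177)*(-312)² - 91448)/(-2 + (10 + 15)) = (-7*(-177)*97344 - 91448)/(-2 + 25) = (120609216 - 91448)/23 = 120517768*(1/23) = 120517768/23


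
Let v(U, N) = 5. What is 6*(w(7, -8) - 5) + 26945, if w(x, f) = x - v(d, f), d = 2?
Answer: 26927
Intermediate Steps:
w(x, f) = -5 + x (w(x, f) = x - 1*5 = x - 5 = -5 + x)
6*(w(7, -8) - 5) + 26945 = 6*((-5 + 7) - 5) + 26945 = 6*(2 - 5) + 26945 = 6*(-3) + 26945 = -18 + 26945 = 26927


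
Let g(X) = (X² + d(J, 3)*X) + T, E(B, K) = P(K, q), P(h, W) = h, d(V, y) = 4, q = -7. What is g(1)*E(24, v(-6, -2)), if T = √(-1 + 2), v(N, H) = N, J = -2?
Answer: -36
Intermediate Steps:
T = 1 (T = √1 = 1)
E(B, K) = K
g(X) = 1 + X² + 4*X (g(X) = (X² + 4*X) + 1 = 1 + X² + 4*X)
g(1)*E(24, v(-6, -2)) = (1 + 1² + 4*1)*(-6) = (1 + 1 + 4)*(-6) = 6*(-6) = -36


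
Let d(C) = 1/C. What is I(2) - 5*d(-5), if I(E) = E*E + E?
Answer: 7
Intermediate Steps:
d(C) = 1/C
I(E) = E + E**2 (I(E) = E**2 + E = E + E**2)
I(2) - 5*d(-5) = 2*(1 + 2) - 5/(-5) = 2*3 - 5*(-1/5) = 6 + 1 = 7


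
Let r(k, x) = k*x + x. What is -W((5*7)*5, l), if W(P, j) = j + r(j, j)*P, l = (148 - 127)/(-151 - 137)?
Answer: 109697/9216 ≈ 11.903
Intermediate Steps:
r(k, x) = x + k*x
l = -7/96 (l = 21/(-288) = 21*(-1/288) = -7/96 ≈ -0.072917)
W(P, j) = j + P*j*(1 + j) (W(P, j) = j + (j*(1 + j))*P = j + P*j*(1 + j))
-W((5*7)*5, l) = -(-7)*(1 + ((5*7)*5)*(1 - 7/96))/96 = -(-7)*(1 + (35*5)*(89/96))/96 = -(-7)*(1 + 175*(89/96))/96 = -(-7)*(1 + 15575/96)/96 = -(-7)*15671/(96*96) = -1*(-109697/9216) = 109697/9216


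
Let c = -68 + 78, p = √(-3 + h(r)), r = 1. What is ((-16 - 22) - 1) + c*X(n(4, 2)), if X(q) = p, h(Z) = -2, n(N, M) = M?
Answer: -39 + 10*I*√5 ≈ -39.0 + 22.361*I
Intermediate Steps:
p = I*√5 (p = √(-3 - 2) = √(-5) = I*√5 ≈ 2.2361*I)
X(q) = I*√5
c = 10
((-16 - 22) - 1) + c*X(n(4, 2)) = ((-16 - 22) - 1) + 10*(I*√5) = (-38 - 1) + 10*I*√5 = -39 + 10*I*√5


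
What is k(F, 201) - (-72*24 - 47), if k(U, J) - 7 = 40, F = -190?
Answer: 1822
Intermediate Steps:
k(U, J) = 47 (k(U, J) = 7 + 40 = 47)
k(F, 201) - (-72*24 - 47) = 47 - (-72*24 - 47) = 47 - (-1728 - 47) = 47 - 1*(-1775) = 47 + 1775 = 1822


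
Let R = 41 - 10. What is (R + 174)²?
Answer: 42025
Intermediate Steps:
R = 31
(R + 174)² = (31 + 174)² = 205² = 42025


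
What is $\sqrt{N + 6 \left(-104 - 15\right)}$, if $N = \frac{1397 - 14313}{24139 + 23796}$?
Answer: $\frac{i \sqrt{1641222785110}}{47935} \approx 26.726 i$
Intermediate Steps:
$N = - \frac{12916}{47935} \approx -0.26945$
$\sqrt{N + 6 \left(-104 - 15\right)} = \sqrt{- \frac{12916}{47935} + 6 \left(-104 - 15\right)} = \sqrt{- \frac{12916}{47935} + 6 \left(-119\right)} = \sqrt{- \frac{12916}{47935} - 714} = \sqrt{- \frac{34238506}{47935}} = \frac{i \sqrt{1641222785110}}{47935}$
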